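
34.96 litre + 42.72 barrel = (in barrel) 42.94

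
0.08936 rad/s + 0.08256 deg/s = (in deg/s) 5.203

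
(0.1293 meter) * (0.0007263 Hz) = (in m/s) 9.391e-05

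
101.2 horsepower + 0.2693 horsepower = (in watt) 7.567e+04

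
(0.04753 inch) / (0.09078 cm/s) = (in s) 1.33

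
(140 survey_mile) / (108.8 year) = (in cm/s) 0.006567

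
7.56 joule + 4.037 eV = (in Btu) 0.007165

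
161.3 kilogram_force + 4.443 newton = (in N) 1586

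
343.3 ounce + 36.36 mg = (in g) 9732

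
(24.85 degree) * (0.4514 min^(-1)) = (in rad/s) 0.003263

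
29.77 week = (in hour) 5001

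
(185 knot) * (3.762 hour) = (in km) 1289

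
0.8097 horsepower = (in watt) 603.8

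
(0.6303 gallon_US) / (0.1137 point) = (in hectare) 0.005948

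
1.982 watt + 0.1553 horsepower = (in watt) 117.8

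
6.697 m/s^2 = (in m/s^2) 6.697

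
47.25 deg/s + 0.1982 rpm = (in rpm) 8.073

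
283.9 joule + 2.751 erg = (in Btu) 0.2691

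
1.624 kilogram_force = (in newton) 15.93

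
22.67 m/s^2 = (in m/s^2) 22.67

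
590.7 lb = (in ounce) 9451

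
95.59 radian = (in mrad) 9.559e+04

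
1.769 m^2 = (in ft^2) 19.04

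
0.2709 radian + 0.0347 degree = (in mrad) 271.5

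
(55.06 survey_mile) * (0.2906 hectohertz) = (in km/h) 9.27e+06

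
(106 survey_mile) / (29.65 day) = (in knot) 0.1294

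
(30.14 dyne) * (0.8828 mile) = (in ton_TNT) 1.023e-10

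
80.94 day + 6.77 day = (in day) 87.71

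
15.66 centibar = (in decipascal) 1.566e+05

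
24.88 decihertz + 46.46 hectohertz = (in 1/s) 4648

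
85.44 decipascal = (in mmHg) 0.06409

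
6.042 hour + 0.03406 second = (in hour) 6.042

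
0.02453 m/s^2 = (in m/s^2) 0.02453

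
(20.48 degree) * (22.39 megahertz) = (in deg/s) 4.585e+08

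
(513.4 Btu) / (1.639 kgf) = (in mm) 3.37e+07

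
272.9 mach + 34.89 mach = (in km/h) 3.773e+05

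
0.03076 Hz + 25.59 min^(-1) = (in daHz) 0.04573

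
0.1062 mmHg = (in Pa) 14.16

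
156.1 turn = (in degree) 5.62e+04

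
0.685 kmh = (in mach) 0.0005588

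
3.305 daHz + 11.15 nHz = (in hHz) 0.3305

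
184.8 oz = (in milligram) 5.239e+06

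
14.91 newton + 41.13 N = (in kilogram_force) 5.714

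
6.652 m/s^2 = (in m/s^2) 6.652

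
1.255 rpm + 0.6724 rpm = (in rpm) 1.927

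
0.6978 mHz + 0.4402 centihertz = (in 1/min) 0.306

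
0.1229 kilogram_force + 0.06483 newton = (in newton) 1.27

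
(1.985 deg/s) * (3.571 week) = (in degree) 4.287e+06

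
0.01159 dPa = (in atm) 1.144e-08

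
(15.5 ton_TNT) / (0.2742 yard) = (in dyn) 2.587e+16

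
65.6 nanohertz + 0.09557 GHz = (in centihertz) 9.557e+09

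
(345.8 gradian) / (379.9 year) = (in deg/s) 2.598e-08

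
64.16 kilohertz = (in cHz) 6.416e+06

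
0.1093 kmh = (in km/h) 0.1093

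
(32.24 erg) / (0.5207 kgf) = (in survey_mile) 3.923e-10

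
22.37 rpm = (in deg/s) 134.2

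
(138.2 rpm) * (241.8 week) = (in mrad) 2.116e+12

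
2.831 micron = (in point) 0.008025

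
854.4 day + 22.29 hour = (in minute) 1.232e+06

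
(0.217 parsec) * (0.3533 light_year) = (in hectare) 2.238e+27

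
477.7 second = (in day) 0.005529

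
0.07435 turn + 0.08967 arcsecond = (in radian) 0.4672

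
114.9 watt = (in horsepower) 0.1541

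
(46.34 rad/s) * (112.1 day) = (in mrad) 4.488e+11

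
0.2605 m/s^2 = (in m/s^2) 0.2605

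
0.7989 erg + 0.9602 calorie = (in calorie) 0.9602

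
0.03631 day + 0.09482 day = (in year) 0.0003593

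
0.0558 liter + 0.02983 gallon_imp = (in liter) 0.1914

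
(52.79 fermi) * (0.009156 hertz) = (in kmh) 1.74e-15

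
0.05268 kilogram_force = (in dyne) 5.166e+04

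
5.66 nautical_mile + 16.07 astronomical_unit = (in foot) 7.887e+12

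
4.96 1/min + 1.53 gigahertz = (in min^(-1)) 9.18e+10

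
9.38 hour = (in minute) 562.8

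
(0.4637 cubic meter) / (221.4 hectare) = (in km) 2.094e-10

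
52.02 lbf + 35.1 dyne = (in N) 231.4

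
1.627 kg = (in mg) 1.627e+06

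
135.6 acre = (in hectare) 54.88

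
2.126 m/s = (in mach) 0.006244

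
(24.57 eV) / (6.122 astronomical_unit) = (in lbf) 9.663e-31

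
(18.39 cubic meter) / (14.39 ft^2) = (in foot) 45.13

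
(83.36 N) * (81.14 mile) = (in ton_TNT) 0.002602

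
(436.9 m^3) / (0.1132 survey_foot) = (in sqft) 1.363e+05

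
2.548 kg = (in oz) 89.88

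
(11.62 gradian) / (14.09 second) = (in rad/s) 0.01295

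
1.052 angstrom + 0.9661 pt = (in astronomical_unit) 2.278e-15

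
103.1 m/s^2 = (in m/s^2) 103.1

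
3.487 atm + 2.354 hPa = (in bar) 3.536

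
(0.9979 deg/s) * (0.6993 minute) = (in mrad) 730.8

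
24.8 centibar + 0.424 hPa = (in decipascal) 2.484e+05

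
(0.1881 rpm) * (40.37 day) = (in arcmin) 2.362e+08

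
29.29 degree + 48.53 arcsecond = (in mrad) 511.4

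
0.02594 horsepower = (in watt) 19.34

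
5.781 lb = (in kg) 2.622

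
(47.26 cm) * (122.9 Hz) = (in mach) 0.1706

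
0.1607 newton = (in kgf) 0.01639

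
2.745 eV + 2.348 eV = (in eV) 5.093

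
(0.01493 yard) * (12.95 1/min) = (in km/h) 0.01061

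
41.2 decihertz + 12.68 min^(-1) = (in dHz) 43.31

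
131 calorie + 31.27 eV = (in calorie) 131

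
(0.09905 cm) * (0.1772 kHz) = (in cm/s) 17.55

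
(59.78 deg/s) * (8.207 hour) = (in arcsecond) 6.358e+09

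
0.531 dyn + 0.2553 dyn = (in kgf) 8.018e-07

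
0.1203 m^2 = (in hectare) 1.203e-05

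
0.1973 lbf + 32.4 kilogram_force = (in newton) 318.6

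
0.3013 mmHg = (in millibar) 0.4017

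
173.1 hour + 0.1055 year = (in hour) 1097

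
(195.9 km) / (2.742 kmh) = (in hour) 71.44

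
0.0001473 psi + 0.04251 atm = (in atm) 0.04252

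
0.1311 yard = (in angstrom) 1.199e+09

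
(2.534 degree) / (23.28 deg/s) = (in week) 1.8e-07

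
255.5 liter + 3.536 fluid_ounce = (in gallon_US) 67.52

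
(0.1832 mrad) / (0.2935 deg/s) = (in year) 1.134e-09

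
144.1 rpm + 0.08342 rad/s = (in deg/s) 869.4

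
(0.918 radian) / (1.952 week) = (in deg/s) 4.455e-05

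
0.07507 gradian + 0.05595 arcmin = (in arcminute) 4.11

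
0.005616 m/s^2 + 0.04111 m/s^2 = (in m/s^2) 0.04673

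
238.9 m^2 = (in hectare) 0.02389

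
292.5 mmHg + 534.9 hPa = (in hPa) 924.9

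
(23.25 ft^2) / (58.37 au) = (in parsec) 8.017e-30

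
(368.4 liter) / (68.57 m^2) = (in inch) 0.2115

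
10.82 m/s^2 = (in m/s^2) 10.82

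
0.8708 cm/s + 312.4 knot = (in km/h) 578.6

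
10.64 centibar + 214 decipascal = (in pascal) 1.066e+04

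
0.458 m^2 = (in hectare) 4.58e-05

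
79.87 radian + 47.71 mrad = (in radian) 79.92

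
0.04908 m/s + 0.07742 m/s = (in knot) 0.2459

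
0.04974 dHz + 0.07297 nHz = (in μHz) 4974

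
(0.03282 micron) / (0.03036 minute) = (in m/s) 1.802e-08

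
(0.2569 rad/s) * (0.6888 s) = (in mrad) 177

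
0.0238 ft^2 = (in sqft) 0.0238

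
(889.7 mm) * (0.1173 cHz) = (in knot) 0.002029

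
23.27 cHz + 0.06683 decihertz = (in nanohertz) 2.394e+08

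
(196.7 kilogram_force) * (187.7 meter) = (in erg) 3.621e+12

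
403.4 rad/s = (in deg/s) 2.311e+04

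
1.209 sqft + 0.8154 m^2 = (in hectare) 9.277e-05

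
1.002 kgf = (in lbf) 2.209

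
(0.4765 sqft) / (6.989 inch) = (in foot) 0.8181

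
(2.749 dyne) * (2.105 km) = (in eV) 3.612e+17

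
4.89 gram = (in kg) 0.00489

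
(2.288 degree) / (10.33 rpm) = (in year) 1.171e-09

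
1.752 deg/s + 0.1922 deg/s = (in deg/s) 1.944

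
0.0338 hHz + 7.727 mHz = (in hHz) 0.03388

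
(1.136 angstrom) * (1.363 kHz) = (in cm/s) 1.548e-05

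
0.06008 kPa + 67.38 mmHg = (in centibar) 9.043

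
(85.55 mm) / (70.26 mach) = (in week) 5.913e-12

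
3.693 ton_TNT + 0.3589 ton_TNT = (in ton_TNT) 4.052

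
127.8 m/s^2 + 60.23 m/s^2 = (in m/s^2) 188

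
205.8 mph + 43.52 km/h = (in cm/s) 1.041e+04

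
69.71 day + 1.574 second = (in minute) 1.004e+05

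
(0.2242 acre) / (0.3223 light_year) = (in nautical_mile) 1.607e-16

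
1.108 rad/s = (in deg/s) 63.48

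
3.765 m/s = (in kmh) 13.55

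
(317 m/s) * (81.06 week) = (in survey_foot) 5.099e+10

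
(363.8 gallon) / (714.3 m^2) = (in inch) 0.0759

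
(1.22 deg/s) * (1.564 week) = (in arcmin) 6.924e+07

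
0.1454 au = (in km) 2.175e+07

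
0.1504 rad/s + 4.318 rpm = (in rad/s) 0.6026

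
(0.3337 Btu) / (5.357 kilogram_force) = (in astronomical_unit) 4.48e-11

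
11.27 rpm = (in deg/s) 67.62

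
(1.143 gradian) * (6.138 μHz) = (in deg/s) 6.314e-06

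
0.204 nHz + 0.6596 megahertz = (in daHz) 6.596e+04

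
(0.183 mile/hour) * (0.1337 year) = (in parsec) 1.118e-11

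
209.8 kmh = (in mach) 0.1712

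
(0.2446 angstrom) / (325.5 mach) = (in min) 3.678e-18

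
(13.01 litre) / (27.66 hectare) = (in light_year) 4.972e-24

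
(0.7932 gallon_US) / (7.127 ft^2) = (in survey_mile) 2.818e-06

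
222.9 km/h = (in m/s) 61.92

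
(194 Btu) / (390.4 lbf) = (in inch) 4640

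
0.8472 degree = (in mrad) 14.79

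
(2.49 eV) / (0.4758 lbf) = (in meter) 1.885e-19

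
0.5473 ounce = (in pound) 0.03421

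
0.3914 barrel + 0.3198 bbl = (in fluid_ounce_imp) 3980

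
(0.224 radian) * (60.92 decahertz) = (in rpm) 1303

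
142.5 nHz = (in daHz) 1.425e-08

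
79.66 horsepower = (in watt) 5.94e+04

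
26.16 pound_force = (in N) 116.4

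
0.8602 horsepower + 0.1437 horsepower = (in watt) 748.6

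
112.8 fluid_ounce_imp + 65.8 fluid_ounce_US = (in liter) 5.151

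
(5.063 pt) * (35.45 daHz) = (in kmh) 2.279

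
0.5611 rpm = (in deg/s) 3.367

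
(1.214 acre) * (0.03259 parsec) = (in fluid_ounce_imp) 1.739e+23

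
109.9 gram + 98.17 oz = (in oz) 102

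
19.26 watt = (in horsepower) 0.02583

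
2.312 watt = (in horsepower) 0.0031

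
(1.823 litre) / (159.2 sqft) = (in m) 0.0001233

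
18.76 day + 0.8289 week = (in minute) 3.537e+04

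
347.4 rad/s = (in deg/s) 1.99e+04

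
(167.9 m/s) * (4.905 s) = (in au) 5.505e-09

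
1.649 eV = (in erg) 2.642e-12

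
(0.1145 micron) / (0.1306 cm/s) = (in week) 1.45e-10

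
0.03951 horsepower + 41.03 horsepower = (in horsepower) 41.07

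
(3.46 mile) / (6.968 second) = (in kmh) 2877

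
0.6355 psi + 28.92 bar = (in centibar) 2896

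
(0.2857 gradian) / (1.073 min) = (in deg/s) 0.003994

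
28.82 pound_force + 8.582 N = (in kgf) 13.95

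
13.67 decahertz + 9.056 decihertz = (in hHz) 1.376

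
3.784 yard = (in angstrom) 3.46e+10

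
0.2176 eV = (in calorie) 8.333e-21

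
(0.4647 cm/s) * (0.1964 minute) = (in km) 5.476e-05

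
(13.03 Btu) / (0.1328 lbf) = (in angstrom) 2.327e+14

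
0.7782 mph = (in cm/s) 34.79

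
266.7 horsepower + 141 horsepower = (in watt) 3.04e+05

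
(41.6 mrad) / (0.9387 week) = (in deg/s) 4.198e-06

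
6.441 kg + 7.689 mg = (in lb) 14.2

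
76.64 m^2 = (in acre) 0.01894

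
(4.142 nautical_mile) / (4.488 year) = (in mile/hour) 0.0001212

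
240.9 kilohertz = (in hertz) 2.409e+05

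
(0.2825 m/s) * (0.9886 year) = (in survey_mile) 5473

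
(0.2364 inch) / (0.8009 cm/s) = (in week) 1.24e-06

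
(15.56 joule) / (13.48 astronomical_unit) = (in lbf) 1.735e-12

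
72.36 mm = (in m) 0.07236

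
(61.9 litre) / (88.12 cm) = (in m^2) 0.07025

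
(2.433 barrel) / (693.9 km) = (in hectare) 5.575e-11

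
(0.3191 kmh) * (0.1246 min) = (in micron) 6.627e+05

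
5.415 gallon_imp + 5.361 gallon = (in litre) 44.91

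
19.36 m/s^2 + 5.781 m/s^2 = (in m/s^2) 25.14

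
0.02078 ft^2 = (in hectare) 1.931e-07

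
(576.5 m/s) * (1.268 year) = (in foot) 7.563e+10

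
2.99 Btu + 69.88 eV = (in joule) 3155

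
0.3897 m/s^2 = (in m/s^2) 0.3897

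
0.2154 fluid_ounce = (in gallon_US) 0.001683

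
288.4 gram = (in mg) 2.884e+05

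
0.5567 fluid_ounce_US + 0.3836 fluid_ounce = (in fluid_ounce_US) 0.9403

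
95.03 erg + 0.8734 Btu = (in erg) 9.215e+09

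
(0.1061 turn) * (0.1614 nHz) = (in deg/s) 6.165e-09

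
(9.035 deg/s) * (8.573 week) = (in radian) 8.176e+05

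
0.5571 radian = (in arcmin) 1915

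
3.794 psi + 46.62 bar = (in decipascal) 4.688e+07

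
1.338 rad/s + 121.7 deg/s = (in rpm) 33.06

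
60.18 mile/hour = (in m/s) 26.9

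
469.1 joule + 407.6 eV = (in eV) 2.928e+21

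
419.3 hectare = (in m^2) 4.193e+06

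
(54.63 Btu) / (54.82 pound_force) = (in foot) 775.5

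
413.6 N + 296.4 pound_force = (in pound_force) 389.4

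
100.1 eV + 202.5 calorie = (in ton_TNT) 2.025e-07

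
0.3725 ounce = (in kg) 0.01056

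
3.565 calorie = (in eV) 9.31e+19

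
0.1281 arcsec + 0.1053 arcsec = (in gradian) 7.204e-05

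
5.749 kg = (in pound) 12.67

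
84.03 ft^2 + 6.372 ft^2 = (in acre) 0.002075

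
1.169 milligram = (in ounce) 4.124e-05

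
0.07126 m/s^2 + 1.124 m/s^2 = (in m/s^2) 1.195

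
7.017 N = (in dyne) 7.017e+05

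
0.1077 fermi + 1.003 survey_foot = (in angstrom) 3.057e+09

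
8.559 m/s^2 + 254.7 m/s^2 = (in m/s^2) 263.3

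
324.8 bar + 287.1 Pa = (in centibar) 3.248e+04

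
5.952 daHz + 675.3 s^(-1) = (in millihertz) 7.348e+05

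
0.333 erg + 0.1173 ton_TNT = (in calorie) 1.173e+08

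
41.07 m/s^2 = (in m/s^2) 41.07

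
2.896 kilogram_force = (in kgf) 2.896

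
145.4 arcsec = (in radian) 0.0007049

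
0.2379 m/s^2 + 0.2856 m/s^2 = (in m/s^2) 0.5235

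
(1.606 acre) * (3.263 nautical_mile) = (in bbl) 2.47e+08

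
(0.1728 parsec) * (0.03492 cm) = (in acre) 4.601e+08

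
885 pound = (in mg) 4.014e+08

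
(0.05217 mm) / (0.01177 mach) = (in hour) 3.616e-09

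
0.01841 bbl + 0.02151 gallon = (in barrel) 0.01892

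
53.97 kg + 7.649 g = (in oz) 1904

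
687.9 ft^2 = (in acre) 0.01579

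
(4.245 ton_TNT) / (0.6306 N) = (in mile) 1.75e+07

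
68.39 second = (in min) 1.14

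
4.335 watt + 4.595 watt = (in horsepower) 0.01198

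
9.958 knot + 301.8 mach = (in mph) 2.299e+05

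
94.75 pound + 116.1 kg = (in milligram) 1.591e+08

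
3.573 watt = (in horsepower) 0.004791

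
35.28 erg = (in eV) 2.202e+13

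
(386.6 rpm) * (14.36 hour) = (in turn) 3.331e+05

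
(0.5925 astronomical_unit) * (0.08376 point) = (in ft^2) 2.819e+07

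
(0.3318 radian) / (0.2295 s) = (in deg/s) 82.84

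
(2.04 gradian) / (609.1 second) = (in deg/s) 0.003014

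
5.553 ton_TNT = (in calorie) 5.553e+09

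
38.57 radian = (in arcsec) 7.956e+06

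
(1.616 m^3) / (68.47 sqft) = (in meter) 0.254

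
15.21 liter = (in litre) 15.21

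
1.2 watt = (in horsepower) 0.001609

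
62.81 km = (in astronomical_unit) 4.199e-07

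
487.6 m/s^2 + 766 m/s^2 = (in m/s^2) 1254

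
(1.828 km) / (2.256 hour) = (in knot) 0.4375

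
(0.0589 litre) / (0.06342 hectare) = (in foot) 3.047e-07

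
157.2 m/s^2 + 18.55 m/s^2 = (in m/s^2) 175.8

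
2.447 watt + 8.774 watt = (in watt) 11.22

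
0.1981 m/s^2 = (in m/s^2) 0.1981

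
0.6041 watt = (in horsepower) 0.0008101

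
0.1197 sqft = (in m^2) 0.01112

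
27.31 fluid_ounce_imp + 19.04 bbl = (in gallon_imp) 666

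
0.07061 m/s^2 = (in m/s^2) 0.07061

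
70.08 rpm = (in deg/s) 420.5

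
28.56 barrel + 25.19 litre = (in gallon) 1206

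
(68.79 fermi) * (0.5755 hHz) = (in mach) 1.163e-14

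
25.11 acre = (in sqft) 1.094e+06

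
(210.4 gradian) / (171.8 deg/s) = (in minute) 0.01837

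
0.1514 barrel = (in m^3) 0.02407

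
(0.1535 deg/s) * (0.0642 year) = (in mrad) 5.424e+06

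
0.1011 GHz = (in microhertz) 1.011e+14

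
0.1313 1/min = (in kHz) 2.188e-06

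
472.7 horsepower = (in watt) 3.525e+05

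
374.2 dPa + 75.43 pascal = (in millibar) 1.129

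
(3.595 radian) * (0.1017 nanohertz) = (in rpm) 3.491e-09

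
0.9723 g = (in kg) 0.0009723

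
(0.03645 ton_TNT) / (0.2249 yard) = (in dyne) 7.416e+13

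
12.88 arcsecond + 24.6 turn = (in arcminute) 5.314e+05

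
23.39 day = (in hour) 561.4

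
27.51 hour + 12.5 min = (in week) 0.165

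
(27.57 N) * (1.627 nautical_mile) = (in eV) 5.185e+23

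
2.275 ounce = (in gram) 64.5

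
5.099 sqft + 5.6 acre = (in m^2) 2.266e+04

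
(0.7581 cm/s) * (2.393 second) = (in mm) 18.14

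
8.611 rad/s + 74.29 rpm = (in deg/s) 939.1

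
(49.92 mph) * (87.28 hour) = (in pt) 1.988e+10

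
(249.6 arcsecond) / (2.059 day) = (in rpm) 6.496e-08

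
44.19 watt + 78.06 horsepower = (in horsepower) 78.12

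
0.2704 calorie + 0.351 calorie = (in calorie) 0.6214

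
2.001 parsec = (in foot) 2.026e+17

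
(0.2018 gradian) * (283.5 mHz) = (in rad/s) 0.0008987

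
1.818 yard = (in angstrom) 1.662e+10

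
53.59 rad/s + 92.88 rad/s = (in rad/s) 146.5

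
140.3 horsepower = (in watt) 1.046e+05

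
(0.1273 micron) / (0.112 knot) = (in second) 2.209e-06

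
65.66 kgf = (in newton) 643.9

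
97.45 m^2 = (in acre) 0.02408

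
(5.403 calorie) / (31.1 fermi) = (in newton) 7.269e+14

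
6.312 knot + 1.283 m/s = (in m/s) 4.53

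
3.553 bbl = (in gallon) 149.2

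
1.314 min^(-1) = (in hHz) 0.000219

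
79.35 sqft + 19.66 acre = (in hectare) 7.957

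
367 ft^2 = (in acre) 0.008425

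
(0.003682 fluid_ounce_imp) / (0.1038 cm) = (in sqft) 0.001085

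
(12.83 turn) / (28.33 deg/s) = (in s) 163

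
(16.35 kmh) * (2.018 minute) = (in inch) 2.165e+04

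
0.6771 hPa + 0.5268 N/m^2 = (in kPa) 0.06824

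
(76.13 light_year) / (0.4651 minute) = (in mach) 7.58e+13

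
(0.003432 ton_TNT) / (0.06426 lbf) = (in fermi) 5.024e+22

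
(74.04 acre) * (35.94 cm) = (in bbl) 6.773e+05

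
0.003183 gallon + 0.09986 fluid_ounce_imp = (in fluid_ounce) 0.5034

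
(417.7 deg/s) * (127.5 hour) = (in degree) 1.917e+08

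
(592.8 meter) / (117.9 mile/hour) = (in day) 0.0001302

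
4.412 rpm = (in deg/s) 26.47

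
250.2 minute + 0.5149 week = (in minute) 5440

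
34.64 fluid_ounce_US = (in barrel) 0.006443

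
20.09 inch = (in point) 1446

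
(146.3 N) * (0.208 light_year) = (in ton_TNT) 6.881e+07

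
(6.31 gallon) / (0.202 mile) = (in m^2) 7.348e-05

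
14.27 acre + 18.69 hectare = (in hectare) 24.46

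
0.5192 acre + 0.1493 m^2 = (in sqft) 2.262e+04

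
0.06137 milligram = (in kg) 6.137e-08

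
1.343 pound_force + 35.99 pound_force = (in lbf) 37.33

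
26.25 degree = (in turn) 0.07292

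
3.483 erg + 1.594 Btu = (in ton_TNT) 4.02e-07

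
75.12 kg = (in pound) 165.6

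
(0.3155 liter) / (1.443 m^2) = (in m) 0.0002186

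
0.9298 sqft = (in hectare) 8.638e-06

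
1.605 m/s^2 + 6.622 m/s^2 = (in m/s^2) 8.227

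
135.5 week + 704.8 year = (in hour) 6.197e+06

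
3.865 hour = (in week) 0.02301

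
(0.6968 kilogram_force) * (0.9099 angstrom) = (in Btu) 5.893e-13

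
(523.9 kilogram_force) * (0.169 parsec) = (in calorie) 6.403e+18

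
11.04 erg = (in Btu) 1.046e-09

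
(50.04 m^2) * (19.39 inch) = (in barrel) 155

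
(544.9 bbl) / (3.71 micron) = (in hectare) 2335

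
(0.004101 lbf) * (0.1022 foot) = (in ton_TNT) 1.358e-13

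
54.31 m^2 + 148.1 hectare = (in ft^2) 1.594e+07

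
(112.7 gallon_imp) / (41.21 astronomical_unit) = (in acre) 2.054e-17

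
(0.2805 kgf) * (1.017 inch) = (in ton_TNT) 1.698e-11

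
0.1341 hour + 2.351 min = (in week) 0.001031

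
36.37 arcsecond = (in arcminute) 0.6062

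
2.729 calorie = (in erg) 1.142e+08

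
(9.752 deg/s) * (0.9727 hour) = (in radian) 596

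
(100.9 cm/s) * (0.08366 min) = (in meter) 5.065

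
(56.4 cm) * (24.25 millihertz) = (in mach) 4.017e-05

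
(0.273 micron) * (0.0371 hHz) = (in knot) 1.969e-06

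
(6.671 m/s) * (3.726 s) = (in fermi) 2.486e+16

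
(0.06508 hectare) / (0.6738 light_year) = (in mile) 6.344e-17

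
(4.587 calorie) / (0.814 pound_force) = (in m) 5.3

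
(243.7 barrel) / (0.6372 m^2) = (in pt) 1.724e+05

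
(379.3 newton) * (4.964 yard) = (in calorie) 411.5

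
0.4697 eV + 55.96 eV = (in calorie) 2.161e-18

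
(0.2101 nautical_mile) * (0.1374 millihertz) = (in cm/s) 5.346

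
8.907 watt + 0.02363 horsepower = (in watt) 26.53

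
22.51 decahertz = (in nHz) 2.251e+11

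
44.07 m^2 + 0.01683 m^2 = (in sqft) 474.5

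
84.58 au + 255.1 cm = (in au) 84.58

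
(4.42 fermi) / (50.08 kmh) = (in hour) 8.826e-20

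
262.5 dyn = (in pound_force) 0.0005901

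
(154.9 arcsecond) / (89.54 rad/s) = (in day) 9.707e-11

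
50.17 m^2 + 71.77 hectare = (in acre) 177.4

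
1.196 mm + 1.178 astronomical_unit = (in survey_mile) 1.095e+08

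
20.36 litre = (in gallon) 5.379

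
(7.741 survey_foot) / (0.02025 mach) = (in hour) 9.505e-05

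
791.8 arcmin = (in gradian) 14.66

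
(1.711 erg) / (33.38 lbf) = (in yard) 1.26e-09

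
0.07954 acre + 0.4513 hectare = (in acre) 1.195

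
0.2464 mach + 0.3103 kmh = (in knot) 163.3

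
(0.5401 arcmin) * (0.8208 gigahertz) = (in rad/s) 1.29e+05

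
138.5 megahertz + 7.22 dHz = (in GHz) 0.1385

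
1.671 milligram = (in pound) 3.684e-06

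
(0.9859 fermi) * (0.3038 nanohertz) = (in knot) 5.822e-25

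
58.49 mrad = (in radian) 0.05849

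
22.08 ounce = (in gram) 626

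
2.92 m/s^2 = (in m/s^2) 2.92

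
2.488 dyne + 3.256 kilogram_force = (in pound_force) 7.178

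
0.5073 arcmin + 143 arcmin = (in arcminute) 143.5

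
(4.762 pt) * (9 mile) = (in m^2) 24.33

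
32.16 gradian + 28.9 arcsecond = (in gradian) 32.17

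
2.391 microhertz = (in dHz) 2.391e-05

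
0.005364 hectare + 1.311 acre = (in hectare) 0.5359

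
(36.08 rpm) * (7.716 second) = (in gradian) 1856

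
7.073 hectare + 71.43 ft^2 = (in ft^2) 7.614e+05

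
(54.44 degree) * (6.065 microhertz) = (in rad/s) 5.763e-06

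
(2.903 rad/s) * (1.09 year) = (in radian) 9.979e+07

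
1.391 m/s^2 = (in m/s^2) 1.391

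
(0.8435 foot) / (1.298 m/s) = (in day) 2.293e-06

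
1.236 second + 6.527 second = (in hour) 0.002156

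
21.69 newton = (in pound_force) 4.876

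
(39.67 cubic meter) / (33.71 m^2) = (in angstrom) 1.177e+10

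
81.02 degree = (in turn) 0.2251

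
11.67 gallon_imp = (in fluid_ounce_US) 1794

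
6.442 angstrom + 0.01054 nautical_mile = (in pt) 5.533e+04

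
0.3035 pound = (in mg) 1.377e+05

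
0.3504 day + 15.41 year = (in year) 15.41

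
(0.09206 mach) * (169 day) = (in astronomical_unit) 0.00306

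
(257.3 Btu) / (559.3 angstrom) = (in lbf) 1.091e+12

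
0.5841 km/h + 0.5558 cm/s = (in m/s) 0.1678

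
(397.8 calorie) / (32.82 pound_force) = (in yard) 12.47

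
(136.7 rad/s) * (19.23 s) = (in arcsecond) 5.422e+08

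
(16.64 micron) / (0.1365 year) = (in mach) 1.135e-14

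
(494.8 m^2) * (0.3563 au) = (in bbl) 1.659e+14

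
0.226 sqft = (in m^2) 0.021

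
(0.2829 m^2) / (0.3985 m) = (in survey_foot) 2.329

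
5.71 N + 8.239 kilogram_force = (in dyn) 8.651e+06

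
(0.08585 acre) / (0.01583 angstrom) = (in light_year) 0.0232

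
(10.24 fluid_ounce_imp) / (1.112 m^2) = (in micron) 261.6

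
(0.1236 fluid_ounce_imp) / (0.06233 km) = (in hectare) 5.634e-12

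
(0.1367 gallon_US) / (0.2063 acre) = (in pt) 0.001757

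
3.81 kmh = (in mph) 2.367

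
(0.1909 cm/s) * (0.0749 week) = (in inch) 3405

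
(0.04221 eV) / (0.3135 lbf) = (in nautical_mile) 2.619e-24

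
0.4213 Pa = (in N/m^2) 0.4213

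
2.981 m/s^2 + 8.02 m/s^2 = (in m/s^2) 11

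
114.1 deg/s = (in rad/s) 1.991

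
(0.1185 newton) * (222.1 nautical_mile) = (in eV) 3.042e+23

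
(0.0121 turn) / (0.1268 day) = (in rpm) 6.627e-05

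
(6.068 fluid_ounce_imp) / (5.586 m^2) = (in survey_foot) 0.0001013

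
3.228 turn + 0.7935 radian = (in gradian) 1342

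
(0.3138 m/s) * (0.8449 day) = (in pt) 6.493e+07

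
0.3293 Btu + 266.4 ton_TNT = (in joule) 1.115e+12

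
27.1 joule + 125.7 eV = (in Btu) 0.02569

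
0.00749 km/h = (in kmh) 0.00749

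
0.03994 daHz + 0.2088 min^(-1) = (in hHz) 0.004029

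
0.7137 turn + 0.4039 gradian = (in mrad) 4491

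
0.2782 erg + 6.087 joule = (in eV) 3.799e+19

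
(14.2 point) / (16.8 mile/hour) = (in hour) 1.853e-07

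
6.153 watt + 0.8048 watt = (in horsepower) 0.009331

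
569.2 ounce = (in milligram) 1.614e+07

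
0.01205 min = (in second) 0.723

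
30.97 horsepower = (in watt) 2.309e+04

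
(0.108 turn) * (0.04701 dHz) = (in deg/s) 0.1828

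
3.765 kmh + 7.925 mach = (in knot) 5247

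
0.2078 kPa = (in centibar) 0.2078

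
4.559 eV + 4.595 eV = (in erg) 1.467e-11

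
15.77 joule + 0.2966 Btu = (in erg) 3.287e+09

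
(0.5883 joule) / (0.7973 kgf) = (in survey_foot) 0.2469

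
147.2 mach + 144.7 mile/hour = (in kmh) 1.807e+05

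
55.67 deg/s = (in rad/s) 0.9716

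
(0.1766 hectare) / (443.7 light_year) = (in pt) 1.193e-12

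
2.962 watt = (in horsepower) 0.003972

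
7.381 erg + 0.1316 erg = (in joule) 7.513e-07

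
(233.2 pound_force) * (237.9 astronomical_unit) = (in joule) 3.692e+16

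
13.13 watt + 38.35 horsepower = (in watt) 2.861e+04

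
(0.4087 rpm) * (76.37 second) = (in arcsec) 6.742e+05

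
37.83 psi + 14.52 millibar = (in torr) 1967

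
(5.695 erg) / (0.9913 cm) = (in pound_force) 1.292e-05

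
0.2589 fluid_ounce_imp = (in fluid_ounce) 0.2487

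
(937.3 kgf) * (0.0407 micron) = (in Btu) 3.546e-07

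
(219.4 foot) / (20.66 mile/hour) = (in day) 8.38e-05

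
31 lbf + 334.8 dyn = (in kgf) 14.06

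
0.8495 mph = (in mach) 0.001115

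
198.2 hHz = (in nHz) 1.982e+13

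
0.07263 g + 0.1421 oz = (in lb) 0.009041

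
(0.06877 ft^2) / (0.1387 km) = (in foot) 0.0001511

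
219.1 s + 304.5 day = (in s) 2.631e+07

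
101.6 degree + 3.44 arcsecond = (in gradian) 112.9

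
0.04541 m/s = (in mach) 0.0001334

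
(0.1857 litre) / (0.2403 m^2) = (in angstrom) 7.728e+06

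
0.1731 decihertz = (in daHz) 0.001731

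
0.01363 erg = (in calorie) 3.258e-10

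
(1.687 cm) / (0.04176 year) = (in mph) 2.866e-08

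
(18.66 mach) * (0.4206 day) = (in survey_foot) 7.575e+08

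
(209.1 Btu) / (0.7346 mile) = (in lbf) 41.95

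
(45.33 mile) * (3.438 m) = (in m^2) 2.508e+05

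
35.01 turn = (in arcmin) 7.562e+05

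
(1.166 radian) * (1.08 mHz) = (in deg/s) 0.07215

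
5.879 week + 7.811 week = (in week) 13.69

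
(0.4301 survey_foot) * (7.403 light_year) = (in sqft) 9.883e+16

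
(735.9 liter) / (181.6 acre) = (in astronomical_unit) 6.694e-18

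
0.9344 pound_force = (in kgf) 0.4238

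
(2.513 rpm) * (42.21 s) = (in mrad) 1.111e+04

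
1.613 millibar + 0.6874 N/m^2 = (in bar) 0.00162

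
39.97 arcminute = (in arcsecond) 2398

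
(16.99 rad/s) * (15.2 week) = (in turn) 2.486e+07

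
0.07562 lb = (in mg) 3.43e+04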